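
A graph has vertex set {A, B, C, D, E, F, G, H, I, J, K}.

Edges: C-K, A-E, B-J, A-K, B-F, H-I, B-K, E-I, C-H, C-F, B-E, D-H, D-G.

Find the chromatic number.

2

B and K are adjacent, so at least 2 colors are needed.
2 colors suffice: A=1, B=1, C=1, D=1, E=2, F=2, G=2, H=2, I=1, J=2, K=2. No two adjacent vertices share a color.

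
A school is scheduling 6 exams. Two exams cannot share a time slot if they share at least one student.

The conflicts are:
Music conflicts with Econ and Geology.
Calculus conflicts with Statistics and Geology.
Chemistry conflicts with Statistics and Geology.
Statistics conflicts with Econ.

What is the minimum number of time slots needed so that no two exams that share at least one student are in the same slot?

3

The cycle Statistics-Calculus-Geology-Music-Econ-Statistics has odd length 5, so it cannot be 2-colored; at least 3 time slots are needed.
3 time slots suffice: time slot 1 → {Statistics, Geology}; time slot 2 → {Music, Calculus, Chemistry}; time slot 3 → {Econ}. Each listed conflict is separated.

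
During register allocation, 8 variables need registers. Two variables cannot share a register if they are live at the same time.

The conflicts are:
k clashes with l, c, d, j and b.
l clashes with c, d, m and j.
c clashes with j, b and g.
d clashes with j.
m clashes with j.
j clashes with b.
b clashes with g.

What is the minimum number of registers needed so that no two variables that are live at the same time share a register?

k, c, j, b all conflict with each other, so at least 4 registers are needed.
Using 4 registers: k=4, l=3, c=2, d=2, m=2, j=1, b=3, g=1. Each listed conflict is separated.

4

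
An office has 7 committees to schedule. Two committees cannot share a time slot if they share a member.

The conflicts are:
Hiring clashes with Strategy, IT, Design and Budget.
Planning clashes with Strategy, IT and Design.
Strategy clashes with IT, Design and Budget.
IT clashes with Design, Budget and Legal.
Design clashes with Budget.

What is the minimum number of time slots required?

5

Hiring, Strategy, IT, Design, Budget all conflict with each other, so at least 5 time slots are needed.
5 time slots suffice: Hiring=5, Planning=4, Strategy=2, IT=1, Design=3, Budget=4, Legal=2. No two conflicting committees share a time slot.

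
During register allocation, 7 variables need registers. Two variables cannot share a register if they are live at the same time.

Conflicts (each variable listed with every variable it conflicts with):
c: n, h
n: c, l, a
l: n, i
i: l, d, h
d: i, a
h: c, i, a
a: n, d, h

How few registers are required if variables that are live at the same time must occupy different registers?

3

The cycle n-l-i-h-c-n has odd length 5, so it cannot be 2-colored; at least 3 registers are needed.
A valid assignment using 3 registers: c=3, n=1, l=2, i=1, d=2, h=2, a=3. Every pair that conflicts lands in different registers.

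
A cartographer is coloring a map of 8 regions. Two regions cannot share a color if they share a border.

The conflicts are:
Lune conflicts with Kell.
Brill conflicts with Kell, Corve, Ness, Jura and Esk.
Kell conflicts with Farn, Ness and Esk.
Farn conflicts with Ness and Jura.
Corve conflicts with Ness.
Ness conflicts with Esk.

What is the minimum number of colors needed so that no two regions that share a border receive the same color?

4

Brill, Kell, Ness, Esk are mutually in conflict, so at least 4 colors are needed.
One proper 4-coloring: Lune=1, Brill=1, Kell=3, Farn=1, Corve=3, Ness=2, Jura=2, Esk=4. Each listed conflict is separated.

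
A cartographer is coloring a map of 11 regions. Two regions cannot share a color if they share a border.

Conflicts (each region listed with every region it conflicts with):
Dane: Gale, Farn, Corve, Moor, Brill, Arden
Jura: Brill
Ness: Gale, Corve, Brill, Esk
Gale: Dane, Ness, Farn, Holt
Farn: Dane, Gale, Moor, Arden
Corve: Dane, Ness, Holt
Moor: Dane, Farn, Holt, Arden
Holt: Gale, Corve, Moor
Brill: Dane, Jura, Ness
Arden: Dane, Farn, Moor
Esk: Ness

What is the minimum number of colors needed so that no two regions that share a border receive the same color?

Dane, Farn, Moor, Arden are mutually in conflict, so at least 4 colors are needed.
4 colors suffice: color 1 → {Dane, Jura, Ness, Holt}; color 2 → {Farn, Corve, Brill, Esk}; color 3 → {Gale, Moor}; color 4 → {Arden}. Every pair that conflicts lands in different colors.

4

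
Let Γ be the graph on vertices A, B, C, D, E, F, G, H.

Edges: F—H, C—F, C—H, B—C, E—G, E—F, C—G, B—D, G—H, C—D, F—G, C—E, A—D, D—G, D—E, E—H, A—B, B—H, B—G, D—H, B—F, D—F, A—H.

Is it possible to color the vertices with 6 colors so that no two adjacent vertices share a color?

The chromatic number is 6. B, C, D, F, G, H are mutually adjacent (a clique of size 6), so at least 6 colors are needed.
6 colors suffice: A=3, B=4, C=5, D=1, E=4, F=6, G=3, H=2.
That is already a proper 6-coloring.

Yes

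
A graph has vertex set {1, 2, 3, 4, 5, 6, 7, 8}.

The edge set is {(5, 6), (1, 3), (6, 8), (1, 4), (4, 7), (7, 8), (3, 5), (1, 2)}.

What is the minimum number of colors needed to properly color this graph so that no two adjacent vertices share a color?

3

The cycle 5-6-8-7-4-1-3-5 has odd length 7, so it cannot be 2-colored; at least 3 colors are needed.
A valid assignment using 3 colors: 1=red, 2=blue, 3=blue, 4=blue, 5=green, 6=red, 7=red, 8=blue. Every edge joins two different colors.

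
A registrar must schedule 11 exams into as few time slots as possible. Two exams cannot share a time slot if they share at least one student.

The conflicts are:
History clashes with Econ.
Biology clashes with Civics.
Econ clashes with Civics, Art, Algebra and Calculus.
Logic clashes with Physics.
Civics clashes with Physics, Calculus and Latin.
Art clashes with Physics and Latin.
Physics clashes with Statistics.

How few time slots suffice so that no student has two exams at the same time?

3

Econ, Civics, Calculus all conflict with each other, so at least 3 time slots are needed.
3 time slots suffice: History=1, Biology=2, Econ=2, Logic=1, Civics=1, Art=1, Algebra=1, Physics=2, Statistics=1, Calculus=3, Latin=2. Every pair that conflicts lands in different time slots.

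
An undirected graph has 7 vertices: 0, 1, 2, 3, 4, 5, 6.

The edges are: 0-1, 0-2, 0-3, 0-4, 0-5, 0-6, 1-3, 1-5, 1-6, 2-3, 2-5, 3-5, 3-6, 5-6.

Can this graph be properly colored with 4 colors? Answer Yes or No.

0, 1, 3, 5, 6 are pairwise adjacent (a clique of size 5), so at least 5 colors are needed.
So 4 colors are not enough.

No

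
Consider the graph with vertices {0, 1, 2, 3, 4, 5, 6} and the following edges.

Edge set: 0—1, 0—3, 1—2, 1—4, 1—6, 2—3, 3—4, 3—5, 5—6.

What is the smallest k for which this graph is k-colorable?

3

The cycle 3-4-1-6-5-3 has odd length 5, so it cannot be 2-colored; at least 3 colors are needed.
3 colors suffice: color red → {1, 3}; color blue → {0, 2, 4, 5}; color green → {6}. Every edge joins two different colors.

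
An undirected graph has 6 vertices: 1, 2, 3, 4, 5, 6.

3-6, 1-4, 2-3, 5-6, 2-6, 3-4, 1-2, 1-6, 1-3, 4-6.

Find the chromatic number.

1, 3, 4, 6 are mutually adjacent (a clique of size 4), so at least 4 colors are needed.
A valid assignment using 4 colors: 1=green, 2=yellow, 3=blue, 4=yellow, 5=blue, 6=red. Each edge has distinct colors on its endpoints.

4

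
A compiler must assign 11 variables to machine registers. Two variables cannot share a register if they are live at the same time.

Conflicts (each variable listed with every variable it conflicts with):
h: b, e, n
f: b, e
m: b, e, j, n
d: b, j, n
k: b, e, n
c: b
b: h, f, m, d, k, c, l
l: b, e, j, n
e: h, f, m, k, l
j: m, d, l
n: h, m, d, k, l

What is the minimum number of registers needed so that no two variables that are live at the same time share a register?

b and l conflict, so at least 2 registers are needed.
2 registers suffice: register 1 → {b, e, j, n}; register 2 → {h, f, m, d, k, c, l}. Each listed conflict is separated.

2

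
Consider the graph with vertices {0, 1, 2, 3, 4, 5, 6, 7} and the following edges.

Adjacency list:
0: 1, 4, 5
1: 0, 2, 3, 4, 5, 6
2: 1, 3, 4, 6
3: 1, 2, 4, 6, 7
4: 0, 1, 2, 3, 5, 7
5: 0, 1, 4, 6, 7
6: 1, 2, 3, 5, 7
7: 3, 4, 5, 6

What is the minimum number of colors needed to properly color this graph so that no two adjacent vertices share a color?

4

0, 1, 4, 5 are pairwise adjacent (a clique of size 4), so at least 4 colors are needed.
A valid assignment using 4 colors: 0=yellow, 1=red, 2=yellow, 3=green, 4=blue, 5=green, 6=blue, 7=red. Every edge joins two different colors.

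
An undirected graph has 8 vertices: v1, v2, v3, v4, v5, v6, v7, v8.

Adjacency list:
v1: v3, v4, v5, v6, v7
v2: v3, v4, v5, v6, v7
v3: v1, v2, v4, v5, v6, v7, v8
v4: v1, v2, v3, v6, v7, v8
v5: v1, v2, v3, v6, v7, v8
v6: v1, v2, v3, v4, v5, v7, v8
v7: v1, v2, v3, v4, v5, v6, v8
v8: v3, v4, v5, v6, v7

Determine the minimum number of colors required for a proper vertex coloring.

v2, v3, v5, v6, v7 are mutually adjacent (a clique of size 5), so at least 5 colors are needed.
5 colors suffice: color red → {v6}; color blue → {v7}; color green → {v3}; color yellow → {v4, v5}; color purple → {v1, v2, v8}. Every edge joins two different colors.

5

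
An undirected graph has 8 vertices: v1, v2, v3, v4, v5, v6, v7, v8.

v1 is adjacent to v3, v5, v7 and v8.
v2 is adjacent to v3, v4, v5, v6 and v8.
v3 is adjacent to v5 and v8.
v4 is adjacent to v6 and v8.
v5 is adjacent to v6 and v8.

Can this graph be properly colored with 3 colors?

v1, v3, v5, v8 are pairwise adjacent (a clique of size 4), so at least 4 colors are needed.
So 3 colors are not enough.

No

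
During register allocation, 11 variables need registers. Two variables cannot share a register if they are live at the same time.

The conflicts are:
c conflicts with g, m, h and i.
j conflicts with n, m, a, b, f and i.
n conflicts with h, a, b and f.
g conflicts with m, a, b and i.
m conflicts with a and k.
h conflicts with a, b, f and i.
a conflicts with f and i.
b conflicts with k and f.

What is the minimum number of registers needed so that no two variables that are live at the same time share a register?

4

n, h, b, f pairwise conflict, so at least 4 registers are needed.
4 registers suffice: register 1 → {c, a, b}; register 2 → {j, g, h, k}; register 3 → {n, m, i}; register 4 → {f}. Every pair that conflicts lands in different registers.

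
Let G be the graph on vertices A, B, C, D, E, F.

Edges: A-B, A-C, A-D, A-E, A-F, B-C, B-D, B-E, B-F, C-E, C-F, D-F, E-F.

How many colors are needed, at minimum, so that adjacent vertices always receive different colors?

5

A, B, C, E, F are pairwise adjacent (a clique of size 5), so at least 5 colors are needed.
5 colors suffice: A=green, B=red, C=purple, D=yellow, E=yellow, F=blue. Each edge has distinct colors on its endpoints.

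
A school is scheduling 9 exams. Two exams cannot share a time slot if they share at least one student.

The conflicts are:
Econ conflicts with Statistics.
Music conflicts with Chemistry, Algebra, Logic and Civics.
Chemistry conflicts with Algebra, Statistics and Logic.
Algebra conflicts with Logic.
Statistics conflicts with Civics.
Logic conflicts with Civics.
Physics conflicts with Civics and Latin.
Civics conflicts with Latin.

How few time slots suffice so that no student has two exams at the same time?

Music, Chemistry, Algebra, Logic pairwise conflict, so at least 4 time slots are needed.
4 time slots suffice: Econ=1, Music=2, Chemistry=1, Algebra=4, Statistics=2, Logic=3, Physics=2, Civics=1, Latin=3. Each listed conflict is separated.

4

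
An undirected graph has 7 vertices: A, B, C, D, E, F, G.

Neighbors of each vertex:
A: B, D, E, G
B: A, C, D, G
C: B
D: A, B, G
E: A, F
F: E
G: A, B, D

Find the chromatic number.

4

A, B, D, G are mutually adjacent (a clique of size 4), so at least 4 colors are needed.
One proper 4-coloring: A=red, B=blue, C=red, D=green, E=blue, F=red, G=yellow. Each edge has distinct colors on its endpoints.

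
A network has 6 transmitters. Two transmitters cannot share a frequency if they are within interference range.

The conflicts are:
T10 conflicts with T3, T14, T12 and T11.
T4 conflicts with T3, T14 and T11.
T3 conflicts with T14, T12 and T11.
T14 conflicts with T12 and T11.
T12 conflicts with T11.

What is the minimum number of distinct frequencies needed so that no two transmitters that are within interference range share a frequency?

T10, T3, T14, T12, T11 pairwise conflict, so at least 5 frequencies are needed.
5 frequencies suffice: T10=4, T4=4, T3=2, T14=3, T12=5, T11=1. No two conflicting transmitters share a frequency.

5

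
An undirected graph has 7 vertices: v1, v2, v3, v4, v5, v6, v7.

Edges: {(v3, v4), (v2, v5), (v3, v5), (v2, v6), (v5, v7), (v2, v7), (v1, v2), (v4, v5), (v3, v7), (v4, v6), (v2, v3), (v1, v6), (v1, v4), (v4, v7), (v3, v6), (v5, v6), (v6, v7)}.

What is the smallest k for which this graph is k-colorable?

v2, v3, v5, v6, v7 are pairwise adjacent (a clique of size 5), so at least 5 colors are needed.
One proper 5-coloring: v1=2, v2=3, v3=5, v4=3, v5=2, v6=1, v7=4. Every edge joins two different colors.

5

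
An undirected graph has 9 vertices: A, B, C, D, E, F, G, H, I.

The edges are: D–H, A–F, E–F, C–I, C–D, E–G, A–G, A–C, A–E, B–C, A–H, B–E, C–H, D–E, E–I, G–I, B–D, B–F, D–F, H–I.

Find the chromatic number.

B, D, E, F form a clique, so at least 4 colors are needed.
One proper 4-coloring: A=2, B=3, C=1, D=2, E=1, F=4, G=3, H=3, I=2. Each edge has distinct colors on its endpoints.

4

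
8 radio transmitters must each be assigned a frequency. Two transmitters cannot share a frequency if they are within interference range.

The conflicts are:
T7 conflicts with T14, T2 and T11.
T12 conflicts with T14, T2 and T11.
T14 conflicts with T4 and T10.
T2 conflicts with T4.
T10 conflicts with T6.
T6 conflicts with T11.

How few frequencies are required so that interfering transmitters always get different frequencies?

The cycle T14-T7-T11-T6-T10-T14 has odd length 5, so it cannot be 2-colored; at least 3 frequencies are needed.
3 frequencies suffice: frequency 1 → {T14, T2, T11}; frequency 2 → {T7, T12, T4, T6}; frequency 3 → {T10}. No two conflicting transmitters share a frequency.

3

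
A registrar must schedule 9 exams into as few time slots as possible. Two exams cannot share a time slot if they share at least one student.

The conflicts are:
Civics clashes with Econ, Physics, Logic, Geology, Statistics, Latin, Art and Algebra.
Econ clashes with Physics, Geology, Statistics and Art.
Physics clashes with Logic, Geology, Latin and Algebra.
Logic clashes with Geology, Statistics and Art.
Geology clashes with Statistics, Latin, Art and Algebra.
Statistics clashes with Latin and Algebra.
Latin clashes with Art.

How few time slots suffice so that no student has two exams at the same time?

Civics, Econ, Physics, Geology pairwise conflict, so at least 4 time slots are needed.
4 time slots suffice: time slot 1 → {Geology}; time slot 2 → {Civics}; time slot 3 → {Physics, Statistics, Art}; time slot 4 → {Econ, Logic, Latin, Algebra}. Each listed conflict is separated.

4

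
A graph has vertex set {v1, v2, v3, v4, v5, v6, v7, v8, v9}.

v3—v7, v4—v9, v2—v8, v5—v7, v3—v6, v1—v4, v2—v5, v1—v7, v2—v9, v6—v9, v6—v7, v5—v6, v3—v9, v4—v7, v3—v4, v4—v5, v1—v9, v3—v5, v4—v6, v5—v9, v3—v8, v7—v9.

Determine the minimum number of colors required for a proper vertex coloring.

v3, v4, v5, v6, v7, v9 are pairwise adjacent (a clique of size 6), so at least 6 colors are needed.
6 colors suffice: color 1 → {v8, v9}; color 2 → {v1, v5}; color 3 → {v2, v4}; color 4 → {v3}; color 5 → {v7}; color 6 → {v6}. Each edge has distinct colors on its endpoints.

6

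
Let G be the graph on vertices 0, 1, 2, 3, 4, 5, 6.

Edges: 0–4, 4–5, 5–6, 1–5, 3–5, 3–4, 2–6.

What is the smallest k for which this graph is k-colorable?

3

3, 4, 5 are mutually adjacent, so at least 3 colors are needed.
A valid assignment using 3 colors: 0=red, 1=blue, 2=red, 3=green, 4=blue, 5=red, 6=blue. Every edge joins two different colors.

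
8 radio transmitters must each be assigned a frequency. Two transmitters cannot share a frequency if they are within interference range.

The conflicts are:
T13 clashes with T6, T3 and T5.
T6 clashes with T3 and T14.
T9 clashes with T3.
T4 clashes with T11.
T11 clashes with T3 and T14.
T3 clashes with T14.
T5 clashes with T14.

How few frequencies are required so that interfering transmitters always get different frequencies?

3

T13, T6, T3 are mutually in conflict, so at least 3 frequencies are needed.
A valid assignment using 3 frequencies: T13=2, T6=3, T9=2, T4=1, T11=3, T3=1, T5=1, T14=2. Every pair that conflicts lands in different frequencies.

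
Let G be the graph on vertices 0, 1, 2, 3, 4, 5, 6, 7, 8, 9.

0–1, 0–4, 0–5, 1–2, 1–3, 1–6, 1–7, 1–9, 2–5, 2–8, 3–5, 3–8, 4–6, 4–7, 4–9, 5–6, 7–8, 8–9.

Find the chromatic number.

3 and 8 are adjacent, so at least 2 colors are needed.
2 colors suffice: 0=b, 1=a, 2=b, 3=b, 4=a, 5=a, 6=b, 7=b, 8=a, 9=b. No two adjacent vertices share a color.

2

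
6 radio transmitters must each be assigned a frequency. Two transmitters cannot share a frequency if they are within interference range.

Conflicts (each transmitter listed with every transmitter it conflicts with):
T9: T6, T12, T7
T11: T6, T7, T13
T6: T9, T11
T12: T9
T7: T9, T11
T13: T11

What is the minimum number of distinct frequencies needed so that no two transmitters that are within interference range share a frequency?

T9 and T6 conflict, so at least 2 frequencies are needed.
2 frequencies suffice: frequency 1 → {T9, T11}; frequency 2 → {T6, T12, T7, T13}. Every pair that conflicts lands in different frequencies.

2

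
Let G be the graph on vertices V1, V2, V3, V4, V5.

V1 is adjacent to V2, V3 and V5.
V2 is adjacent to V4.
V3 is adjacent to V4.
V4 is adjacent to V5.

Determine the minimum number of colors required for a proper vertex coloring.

V4 and V5 are adjacent, so at least 2 colors are needed.
One proper 2-coloring: V1=R, V2=B, V3=B, V4=R, V5=B. Each edge has distinct colors on its endpoints.

2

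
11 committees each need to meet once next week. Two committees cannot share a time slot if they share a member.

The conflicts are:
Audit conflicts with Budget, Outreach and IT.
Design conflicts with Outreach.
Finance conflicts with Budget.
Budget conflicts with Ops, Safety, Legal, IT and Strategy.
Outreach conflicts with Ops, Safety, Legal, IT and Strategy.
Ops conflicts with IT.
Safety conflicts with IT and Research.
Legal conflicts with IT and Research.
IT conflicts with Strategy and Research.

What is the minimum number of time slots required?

3

Audit, Outreach, IT pairwise conflict, so at least 3 time slots are needed.
3 time slots suffice: time slot 1 → {Design, Finance, IT}; time slot 2 → {Budget, Outreach, Research}; time slot 3 → {Audit, Ops, Safety, Legal, Strategy}. No two conflicting committees share a time slot.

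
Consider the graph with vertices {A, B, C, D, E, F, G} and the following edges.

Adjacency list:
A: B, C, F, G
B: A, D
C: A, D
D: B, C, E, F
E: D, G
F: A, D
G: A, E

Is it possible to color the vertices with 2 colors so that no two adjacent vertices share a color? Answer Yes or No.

The cycle E-D-C-A-G-E has odd length 5, so it cannot be 2-colored; at least 3 colors are needed.
So 2 colors are not enough.

No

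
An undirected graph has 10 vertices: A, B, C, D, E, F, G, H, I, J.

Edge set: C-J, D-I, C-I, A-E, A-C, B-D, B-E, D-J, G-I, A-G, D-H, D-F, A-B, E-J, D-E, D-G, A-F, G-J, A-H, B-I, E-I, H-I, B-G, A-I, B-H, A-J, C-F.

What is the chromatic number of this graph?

A, B, G, I are mutually adjacent (a clique of size 4), so at least 4 colors are needed.
4 colors suffice: color red → {A, D}; color blue → {F, I, J}; color green → {B, C}; color yellow → {E, G, H}. Each edge has distinct colors on its endpoints.

4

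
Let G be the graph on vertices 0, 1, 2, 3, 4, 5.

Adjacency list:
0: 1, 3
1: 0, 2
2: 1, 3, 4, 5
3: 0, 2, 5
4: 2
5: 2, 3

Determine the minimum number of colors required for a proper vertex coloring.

3

2, 3, 5 form a triangle, so at least 3 colors are needed.
3 colors suffice: color red → {0, 2}; color blue → {1, 3, 4}; color green → {5}. Each edge has distinct colors on its endpoints.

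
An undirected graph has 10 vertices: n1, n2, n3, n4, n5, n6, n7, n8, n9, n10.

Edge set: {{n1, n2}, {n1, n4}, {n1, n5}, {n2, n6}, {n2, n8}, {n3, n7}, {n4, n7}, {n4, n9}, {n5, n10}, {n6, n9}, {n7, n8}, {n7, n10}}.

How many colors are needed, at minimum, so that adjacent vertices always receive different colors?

The cycle n2-n8-n7-n4-n1-n2 has odd length 5, so it cannot be 2-colored; at least 3 colors are needed.
3 colors suffice: color 1 → {n1, n6, n7}; color 2 → {n2, n3, n4, n10}; color 3 → {n5, n8, n9}. No two adjacent vertices share a color.

3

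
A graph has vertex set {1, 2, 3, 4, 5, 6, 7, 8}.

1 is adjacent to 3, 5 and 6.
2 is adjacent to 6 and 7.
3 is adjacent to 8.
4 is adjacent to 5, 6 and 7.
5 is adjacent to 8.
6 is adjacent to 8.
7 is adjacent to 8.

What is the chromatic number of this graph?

2

4 and 7 are adjacent, so at least 2 colors are needed.
2 colors suffice: color a → {3, 5, 6, 7}; color b → {1, 2, 4, 8}. No two adjacent vertices share a color.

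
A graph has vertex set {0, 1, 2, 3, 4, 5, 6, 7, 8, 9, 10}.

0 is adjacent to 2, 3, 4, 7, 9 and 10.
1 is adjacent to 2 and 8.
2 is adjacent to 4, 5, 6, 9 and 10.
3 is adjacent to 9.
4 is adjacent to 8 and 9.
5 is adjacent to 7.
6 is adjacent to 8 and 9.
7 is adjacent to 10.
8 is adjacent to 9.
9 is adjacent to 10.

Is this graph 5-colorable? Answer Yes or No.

Yes

The chromatic number is 4. 0, 2, 9, 10 are mutually adjacent (a clique of size 4), so at least 4 colors are needed.
4 colors suffice: color red → {1, 7, 9}; color blue → {2, 3, 8}; color green → {0, 5, 6}; color yellow → {4, 10}.
Since 5 ≥ 4, a proper 5-coloring certainly exists.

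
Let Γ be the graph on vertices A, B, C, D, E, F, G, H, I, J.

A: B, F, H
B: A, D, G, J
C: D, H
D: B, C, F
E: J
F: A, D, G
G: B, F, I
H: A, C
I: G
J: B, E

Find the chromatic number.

The cycle C-D-F-A-H-C has odd length 5, so it cannot be 2-colored; at least 3 colors are needed.
3 colors suffice: A=blue, B=red, C=red, D=blue, E=red, F=red, G=blue, H=green, I=red, J=blue. No two adjacent vertices share a color.

3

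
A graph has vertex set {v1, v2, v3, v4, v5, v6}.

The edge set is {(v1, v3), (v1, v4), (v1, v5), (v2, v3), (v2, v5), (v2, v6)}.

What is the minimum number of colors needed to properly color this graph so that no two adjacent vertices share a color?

v2 and v3 are adjacent, so at least 2 colors are needed.
2 colors suffice: color 1 → {v1, v2}; color 2 → {v3, v4, v5, v6}. Every edge joins two different colors.

2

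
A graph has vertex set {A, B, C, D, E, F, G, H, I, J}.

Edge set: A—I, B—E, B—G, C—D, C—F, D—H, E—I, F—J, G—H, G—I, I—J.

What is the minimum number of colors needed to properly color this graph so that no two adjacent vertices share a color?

The cycle F-J-I-G-H-D-C-F has odd length 7, so it cannot be 2-colored; at least 3 colors are needed.
A valid assignment using 3 colors: A=blue, B=red, C=green, D=blue, E=blue, F=red, G=blue, H=red, I=red, J=blue. Each edge has distinct colors on its endpoints.

3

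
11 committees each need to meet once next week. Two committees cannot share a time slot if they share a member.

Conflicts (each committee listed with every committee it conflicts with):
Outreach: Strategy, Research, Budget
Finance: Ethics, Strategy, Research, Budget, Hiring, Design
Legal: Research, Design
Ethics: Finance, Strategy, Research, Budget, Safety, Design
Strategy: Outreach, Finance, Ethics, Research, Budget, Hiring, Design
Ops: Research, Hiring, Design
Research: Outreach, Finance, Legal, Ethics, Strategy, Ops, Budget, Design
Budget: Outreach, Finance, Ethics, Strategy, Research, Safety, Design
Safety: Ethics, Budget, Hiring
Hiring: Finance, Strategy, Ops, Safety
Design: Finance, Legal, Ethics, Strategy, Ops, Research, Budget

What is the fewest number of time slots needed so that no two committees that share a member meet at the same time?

6

Finance, Ethics, Strategy, Research, Budget, Design are mutually in conflict, so at least 6 time slots are needed.
6 time slots suffice: time slot 1 → {Research, Hiring}; time slot 2 → {Legal, Ops, Budget}; time slot 3 → {Strategy, Safety}; time slot 4 → {Outreach, Design}; time slot 5 → {Ethics}; time slot 6 → {Finance}. No two conflicting committees share a time slot.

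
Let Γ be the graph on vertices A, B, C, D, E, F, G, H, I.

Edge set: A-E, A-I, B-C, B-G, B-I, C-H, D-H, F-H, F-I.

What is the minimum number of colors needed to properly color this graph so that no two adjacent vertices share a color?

3

The cycle H-C-B-I-F-H has odd length 5, so it cannot be 2-colored; at least 3 colors are needed.
3 colors suffice: color 1 → {A, B, H}; color 2 → {C, D, E, G, I}; color 3 → {F}. Every edge joins two different colors.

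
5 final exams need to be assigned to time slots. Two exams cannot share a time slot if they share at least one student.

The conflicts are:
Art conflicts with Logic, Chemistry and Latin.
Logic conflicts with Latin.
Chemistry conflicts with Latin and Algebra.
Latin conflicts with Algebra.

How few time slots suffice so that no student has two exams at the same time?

3

Art, Logic, Latin all conflict with each other, so at least 3 time slots are needed.
3 time slots suffice: time slot 1 → {Latin}; time slot 2 → {Art, Algebra}; time slot 3 → {Logic, Chemistry}. Every pair that conflicts lands in different time slots.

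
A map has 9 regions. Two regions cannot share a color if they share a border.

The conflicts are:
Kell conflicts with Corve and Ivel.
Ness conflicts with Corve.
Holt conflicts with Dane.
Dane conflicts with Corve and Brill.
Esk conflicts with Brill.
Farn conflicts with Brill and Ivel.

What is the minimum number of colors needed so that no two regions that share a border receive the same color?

Dane and Corve conflict, so at least 2 colors are needed.
2 colors suffice: color 1 → {Kell, Ness, Dane, Esk, Farn}; color 2 → {Holt, Corve, Brill, Ivel}. No two conflicting regions share a color.

2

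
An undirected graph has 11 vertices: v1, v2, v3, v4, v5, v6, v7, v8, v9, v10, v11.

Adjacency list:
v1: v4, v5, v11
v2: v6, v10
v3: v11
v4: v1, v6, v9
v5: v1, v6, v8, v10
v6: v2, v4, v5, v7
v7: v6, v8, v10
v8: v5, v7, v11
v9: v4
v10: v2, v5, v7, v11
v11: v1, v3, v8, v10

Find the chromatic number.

v5 and v6 are adjacent, so at least 2 colors are needed.
2 colors suffice: color 1 → {v2, v4, v5, v7, v11}; color 2 → {v1, v3, v6, v8, v9, v10}. Each edge has distinct colors on its endpoints.

2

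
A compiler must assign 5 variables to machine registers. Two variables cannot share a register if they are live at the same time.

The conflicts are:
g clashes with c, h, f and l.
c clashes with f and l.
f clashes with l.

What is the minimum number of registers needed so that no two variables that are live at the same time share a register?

4

g, c, f, l all conflict with each other, so at least 4 registers are needed.
Using 4 registers: g=1, c=4, h=2, f=3, l=2. Every pair that conflicts lands in different registers.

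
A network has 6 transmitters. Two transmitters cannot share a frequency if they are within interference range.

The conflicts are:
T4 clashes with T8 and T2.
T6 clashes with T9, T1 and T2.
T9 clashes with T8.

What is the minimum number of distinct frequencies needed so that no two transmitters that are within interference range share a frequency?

The cycle T9-T8-T4-T2-T6-T9 has odd length 5, so it cannot be 2-colored; at least 3 frequencies are needed.
Using 3 frequencies: T4=1, T6=1, T9=3, T1=2, T8=2, T2=2. Every pair that conflicts lands in different frequencies.

3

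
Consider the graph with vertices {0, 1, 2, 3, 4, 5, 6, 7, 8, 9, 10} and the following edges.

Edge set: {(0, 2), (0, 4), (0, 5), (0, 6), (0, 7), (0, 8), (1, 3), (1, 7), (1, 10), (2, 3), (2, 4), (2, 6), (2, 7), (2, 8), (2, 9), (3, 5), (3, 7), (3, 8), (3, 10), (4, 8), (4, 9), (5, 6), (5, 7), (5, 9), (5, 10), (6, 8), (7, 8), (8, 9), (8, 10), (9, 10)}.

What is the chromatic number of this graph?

4

0, 2, 6, 8 form a clique, so at least 4 colors are needed.
One proper 4-coloring: 0=green, 1=red, 2=blue, 3=green, 4=yellow, 5=red, 6=yellow, 7=yellow, 8=red, 9=green, 10=blue. Each edge has distinct colors on its endpoints.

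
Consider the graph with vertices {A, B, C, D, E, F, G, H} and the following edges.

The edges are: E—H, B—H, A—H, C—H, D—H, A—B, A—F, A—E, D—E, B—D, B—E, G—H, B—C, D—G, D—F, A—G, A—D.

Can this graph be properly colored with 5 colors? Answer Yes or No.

Yes

The chromatic number is 5. A, B, D, E, H are pairwise adjacent (a clique of size 5), so at least 5 colors are needed.
5 colors suffice: A=3, B=4, C=1, D=1, E=5, F=2, G=4, H=2.
That is already a proper 5-coloring.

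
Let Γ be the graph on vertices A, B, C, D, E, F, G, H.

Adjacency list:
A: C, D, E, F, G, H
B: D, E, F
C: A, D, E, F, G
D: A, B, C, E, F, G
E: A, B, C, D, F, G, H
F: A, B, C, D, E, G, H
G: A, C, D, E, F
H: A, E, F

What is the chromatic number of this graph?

6

A, C, D, E, F, G are pairwise adjacent (a clique of size 6), so at least 6 colors are needed.
6 colors suffice: A=4, B=4, C=5, D=3, E=2, F=1, G=6, H=3. No two adjacent vertices share a color.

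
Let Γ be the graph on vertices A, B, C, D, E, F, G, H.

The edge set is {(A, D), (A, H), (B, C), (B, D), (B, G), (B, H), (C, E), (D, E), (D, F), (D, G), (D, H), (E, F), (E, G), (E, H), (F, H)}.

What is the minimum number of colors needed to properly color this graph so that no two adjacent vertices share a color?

4

D, E, F, H are mutually adjacent (a clique of size 4), so at least 4 colors are needed.
4 colors suffice: color 1 → {C, D}; color 2 → {G, H}; color 3 → {A, B, E}; color 4 → {F}. No two adjacent vertices share a color.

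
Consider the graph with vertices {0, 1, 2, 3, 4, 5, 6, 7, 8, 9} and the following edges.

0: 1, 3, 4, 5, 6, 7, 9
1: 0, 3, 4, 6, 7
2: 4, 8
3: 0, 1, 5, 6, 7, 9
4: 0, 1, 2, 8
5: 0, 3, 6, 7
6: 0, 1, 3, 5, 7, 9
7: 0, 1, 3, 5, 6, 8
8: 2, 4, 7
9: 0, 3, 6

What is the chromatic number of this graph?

5

0, 3, 5, 6, 7 form a clique, so at least 5 colors are needed.
5 colors suffice: 0=red, 1=purple, 2=green, 3=yellow, 4=blue, 5=purple, 6=blue, 7=green, 8=red, 9=green. No two adjacent vertices share a color.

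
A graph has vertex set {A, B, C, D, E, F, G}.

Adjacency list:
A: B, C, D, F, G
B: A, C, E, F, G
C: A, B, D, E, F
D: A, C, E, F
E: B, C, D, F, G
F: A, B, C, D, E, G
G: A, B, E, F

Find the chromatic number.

B, E, F, G are pairwise adjacent (a clique of size 4), so at least 4 colors are needed.
4 colors suffice: A=green, B=blue, C=yellow, D=blue, E=green, F=red, G=yellow. Every edge joins two different colors.

4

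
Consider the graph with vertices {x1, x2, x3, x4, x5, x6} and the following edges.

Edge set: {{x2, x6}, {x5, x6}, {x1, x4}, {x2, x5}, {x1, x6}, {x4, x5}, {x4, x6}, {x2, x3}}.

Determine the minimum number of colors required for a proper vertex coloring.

x2, x5, x6 are mutually adjacent, so at least 3 colors are needed.
One proper 3-coloring: x1=B, x2=G, x3=R, x4=G, x5=B, x6=R. Every edge joins two different colors.

3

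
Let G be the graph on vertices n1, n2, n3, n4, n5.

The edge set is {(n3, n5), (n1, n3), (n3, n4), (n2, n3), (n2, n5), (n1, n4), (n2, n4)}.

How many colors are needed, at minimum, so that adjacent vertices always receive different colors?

n2, n3, n4 are pairwise adjacent, so at least 3 colors are needed.
3 colors suffice: n1=G, n2=G, n3=R, n4=B, n5=B. No two adjacent vertices share a color.

3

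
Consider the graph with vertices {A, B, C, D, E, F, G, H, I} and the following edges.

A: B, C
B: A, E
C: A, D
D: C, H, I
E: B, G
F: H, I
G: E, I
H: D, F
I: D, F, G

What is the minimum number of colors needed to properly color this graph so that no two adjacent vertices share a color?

3

The cycle G-E-B-A-C-D-I-G has odd length 7, so it cannot be 2-colored; at least 3 colors are needed.
One proper 3-coloring: A=red, B=blue, C=blue, D=red, E=green, F=red, G=red, H=blue, I=blue. Every edge joins two different colors.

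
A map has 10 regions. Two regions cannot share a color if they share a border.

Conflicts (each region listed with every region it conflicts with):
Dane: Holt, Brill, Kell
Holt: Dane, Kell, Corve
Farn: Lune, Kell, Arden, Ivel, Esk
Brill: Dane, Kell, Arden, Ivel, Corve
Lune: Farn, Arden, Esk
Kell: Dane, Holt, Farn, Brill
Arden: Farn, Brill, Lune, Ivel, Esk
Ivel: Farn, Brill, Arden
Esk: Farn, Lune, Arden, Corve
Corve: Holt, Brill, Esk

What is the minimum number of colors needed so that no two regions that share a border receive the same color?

Farn, Lune, Arden, Esk all conflict with each other, so at least 4 colors are needed.
4 colors suffice: Dane=3, Holt=1, Farn=1, Brill=1, Lune=4, Kell=2, Arden=2, Ivel=3, Esk=3, Corve=2. Each listed conflict is separated.

4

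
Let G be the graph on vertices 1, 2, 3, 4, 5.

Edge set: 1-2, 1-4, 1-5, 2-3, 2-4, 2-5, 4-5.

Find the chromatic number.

4

1, 2, 4, 5 are mutually adjacent (a clique of size 4), so at least 4 colors are needed.
4 colors suffice: color a → {2}; color b → {3, 4}; color c → {1}; color d → {5}. Each edge has distinct colors on its endpoints.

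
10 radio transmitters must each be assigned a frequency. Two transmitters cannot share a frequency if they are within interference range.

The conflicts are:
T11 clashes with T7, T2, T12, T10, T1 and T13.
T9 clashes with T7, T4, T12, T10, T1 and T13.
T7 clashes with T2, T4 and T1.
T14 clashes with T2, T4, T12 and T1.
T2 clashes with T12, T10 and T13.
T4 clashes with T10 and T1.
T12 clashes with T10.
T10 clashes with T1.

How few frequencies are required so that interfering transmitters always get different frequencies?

4

T9, T7, T4, T1 all conflict with each other, so at least 4 frequencies are needed.
A valid assignment using 4 frequencies: T11=3, T9=3, T7=2, T14=2, T2=1, T4=4, T12=4, T10=2, T1=1, T13=2. Every pair that conflicts lands in different frequencies.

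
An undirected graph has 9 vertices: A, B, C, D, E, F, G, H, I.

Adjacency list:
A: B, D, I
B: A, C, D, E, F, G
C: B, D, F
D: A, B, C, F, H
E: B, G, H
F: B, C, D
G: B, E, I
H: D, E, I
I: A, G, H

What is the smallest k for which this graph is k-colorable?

4

B, C, D, F are mutually adjacent (a clique of size 4), so at least 4 colors are needed.
4 colors suffice: color red → {B, H}; color blue → {D, E, I}; color green → {A, F, G}; color yellow → {C}. No two adjacent vertices share a color.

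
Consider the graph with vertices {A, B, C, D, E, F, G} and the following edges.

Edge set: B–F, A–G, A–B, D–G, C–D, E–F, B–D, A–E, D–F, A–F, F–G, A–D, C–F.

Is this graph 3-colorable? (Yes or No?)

No

A, D, F, G are pairwise adjacent (a clique of size 4), so at least 4 colors are needed.
So 3 colors are not enough.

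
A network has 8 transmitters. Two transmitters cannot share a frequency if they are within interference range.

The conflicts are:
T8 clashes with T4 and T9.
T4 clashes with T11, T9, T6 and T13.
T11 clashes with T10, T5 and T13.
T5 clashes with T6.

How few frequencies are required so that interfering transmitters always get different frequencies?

T4, T11, T13 pairwise conflict, so at least 3 frequencies are needed.
A valid assignment using 3 frequencies: T8=2, T4=1, T11=2, T10=1, T5=1, T9=3, T6=2, T13=3. Every pair that conflicts lands in different frequencies.

3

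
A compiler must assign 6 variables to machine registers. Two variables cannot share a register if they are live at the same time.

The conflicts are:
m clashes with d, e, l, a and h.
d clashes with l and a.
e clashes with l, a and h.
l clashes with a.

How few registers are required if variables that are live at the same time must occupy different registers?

4

m, e, l, a pairwise conflict, so at least 4 registers are needed.
A valid assignment using 4 registers: m=1, d=3, e=3, l=2, a=4, h=2. No two conflicting variables share a register.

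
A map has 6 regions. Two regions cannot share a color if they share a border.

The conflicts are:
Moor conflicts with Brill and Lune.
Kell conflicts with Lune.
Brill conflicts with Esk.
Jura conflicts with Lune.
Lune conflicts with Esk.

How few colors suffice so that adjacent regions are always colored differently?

2

Moor and Lune conflict, so at least 2 colors are needed.
2 colors suffice: Moor=2, Kell=2, Brill=1, Jura=2, Lune=1, Esk=2. Each listed conflict is separated.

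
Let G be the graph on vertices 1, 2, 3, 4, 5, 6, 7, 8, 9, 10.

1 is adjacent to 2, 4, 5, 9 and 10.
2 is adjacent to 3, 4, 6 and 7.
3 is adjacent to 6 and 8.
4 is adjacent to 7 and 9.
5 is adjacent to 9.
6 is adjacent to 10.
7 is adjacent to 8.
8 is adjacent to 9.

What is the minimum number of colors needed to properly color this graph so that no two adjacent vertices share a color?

3

2, 3, 6 form a triangle, so at least 3 colors are needed.
3 colors suffice: 1=red, 2=blue, 3=red, 4=green, 5=green, 6=green, 7=red, 8=green, 9=blue, 10=blue. No two adjacent vertices share a color.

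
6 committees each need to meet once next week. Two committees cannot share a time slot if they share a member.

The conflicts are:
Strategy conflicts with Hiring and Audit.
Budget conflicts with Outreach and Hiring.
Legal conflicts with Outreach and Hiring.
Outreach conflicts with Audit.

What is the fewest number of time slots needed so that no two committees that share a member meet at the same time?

3

The cycle Audit-Strategy-Hiring-Legal-Outreach-Audit has odd length 5, so it cannot be 2-colored; at least 3 time slots are needed.
A valid assignment using 3 time slots: Strategy=2, Budget=2, Legal=2, Outreach=1, Hiring=1, Audit=3. Every pair that conflicts lands in different time slots.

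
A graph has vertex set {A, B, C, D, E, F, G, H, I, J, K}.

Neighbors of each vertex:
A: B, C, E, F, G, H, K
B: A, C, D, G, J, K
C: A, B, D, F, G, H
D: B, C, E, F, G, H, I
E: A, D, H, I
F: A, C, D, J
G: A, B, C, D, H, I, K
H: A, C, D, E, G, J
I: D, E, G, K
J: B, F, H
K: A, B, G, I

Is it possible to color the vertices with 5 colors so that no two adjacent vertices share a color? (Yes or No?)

Yes

The chromatic number is 4. A, B, C, G form a clique, so at least 4 colors are needed.
One proper 4-coloring: A=1, B=3, C=4, D=1, E=2, F=2, G=2, H=3, I=3, J=1, K=4.
Since 5 ≥ 4, a proper 5-coloring certainly exists.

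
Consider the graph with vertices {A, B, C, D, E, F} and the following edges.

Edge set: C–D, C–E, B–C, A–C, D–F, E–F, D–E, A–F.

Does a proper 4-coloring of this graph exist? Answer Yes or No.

Yes

The chromatic number is 3. D, E, F are pairwise adjacent, so at least 3 colors are needed.
3 colors suffice: A=blue, B=blue, C=red, D=blue, E=green, F=red.
Since 4 ≥ 3, a proper 4-coloring certainly exists.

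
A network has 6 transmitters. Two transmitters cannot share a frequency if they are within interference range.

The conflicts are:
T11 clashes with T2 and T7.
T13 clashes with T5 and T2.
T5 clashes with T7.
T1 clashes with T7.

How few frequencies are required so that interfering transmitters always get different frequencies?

The cycle T2-T13-T5-T7-T11-T2 has odd length 5, so it cannot be 2-colored; at least 3 frequencies are needed.
3 frequencies suffice: frequency 1 → {T13, T7}; frequency 2 → {T11, T5, T1}; frequency 3 → {T2}. Every pair that conflicts lands in different frequencies.

3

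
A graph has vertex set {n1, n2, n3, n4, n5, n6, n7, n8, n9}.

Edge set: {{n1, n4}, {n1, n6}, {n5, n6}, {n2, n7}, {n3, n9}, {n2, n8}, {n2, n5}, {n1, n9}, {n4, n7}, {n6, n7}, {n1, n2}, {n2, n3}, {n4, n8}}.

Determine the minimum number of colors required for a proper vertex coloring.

n1 and n9 are adjacent, so at least 2 colors are needed.
2 colors suffice: color red → {n2, n4, n6, n9}; color blue → {n1, n3, n5, n7, n8}. Each edge has distinct colors on its endpoints.

2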